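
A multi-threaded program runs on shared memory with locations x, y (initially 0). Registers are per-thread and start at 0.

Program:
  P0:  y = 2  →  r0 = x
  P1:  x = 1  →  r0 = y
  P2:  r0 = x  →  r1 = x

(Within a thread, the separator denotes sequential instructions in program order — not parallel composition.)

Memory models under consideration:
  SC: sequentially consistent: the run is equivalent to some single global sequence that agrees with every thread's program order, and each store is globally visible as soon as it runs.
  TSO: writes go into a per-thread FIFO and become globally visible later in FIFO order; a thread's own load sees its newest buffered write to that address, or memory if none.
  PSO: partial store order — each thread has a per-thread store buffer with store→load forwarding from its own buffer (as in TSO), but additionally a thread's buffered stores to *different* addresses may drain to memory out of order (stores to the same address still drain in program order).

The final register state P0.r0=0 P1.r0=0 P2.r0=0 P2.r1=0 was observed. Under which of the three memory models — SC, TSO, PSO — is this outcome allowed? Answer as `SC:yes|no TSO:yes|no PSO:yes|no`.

outcome vector order: (P0.r0,P1.r0,P2.r0,P2.r1)
[SC] allowed = {0/2/0/0 0/2/0/1 0/2/1/1 1/0/0/0 1/0/0/1 1/0/1/1 1/2/0/0 1/2/0/1 1/2/1/1}
[TSO] allowed = {0/0/0/0 0/0/0/1 0/0/1/1 0/2/0/0 0/2/0/1 0/2/1/1 1/0/0/0 1/0/0/1 1/0/1/1 1/2/0/0 1/2/0/1 1/2/1/1}
[PSO] allowed = {0/0/0/0 0/0/0/1 0/0/1/1 0/2/0/0 0/2/0/1 0/2/1/1 1/0/0/0 1/0/0/1 1/0/1/1 1/2/0/0 1/2/0/1 1/2/1/1}
target 0/0/0/0 ∈ {TSO,PSO}

SC:no TSO:yes PSO:yes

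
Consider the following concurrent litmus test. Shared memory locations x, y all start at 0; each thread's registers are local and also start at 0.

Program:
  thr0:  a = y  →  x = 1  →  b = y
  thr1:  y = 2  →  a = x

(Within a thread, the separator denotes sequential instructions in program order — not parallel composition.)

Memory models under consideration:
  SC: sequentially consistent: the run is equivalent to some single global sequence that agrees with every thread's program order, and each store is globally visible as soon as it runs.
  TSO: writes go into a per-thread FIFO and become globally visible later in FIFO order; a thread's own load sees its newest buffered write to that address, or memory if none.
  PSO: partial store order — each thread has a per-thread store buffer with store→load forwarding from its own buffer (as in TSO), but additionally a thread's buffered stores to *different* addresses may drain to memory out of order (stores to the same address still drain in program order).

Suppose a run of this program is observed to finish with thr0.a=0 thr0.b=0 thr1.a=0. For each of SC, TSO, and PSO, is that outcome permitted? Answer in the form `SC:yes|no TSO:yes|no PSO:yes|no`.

outcome vector order: (thr0.a,thr0.b,thr1.a)
SC: 5 outcomes — {001 020 021 220 221}
TSO: 6 outcomes — {000 001 020 021 220 221}
PSO: 6 outcomes — {000 001 020 021 220 221}
target 000 ∈ {TSO,PSO}

SC:no TSO:yes PSO:yes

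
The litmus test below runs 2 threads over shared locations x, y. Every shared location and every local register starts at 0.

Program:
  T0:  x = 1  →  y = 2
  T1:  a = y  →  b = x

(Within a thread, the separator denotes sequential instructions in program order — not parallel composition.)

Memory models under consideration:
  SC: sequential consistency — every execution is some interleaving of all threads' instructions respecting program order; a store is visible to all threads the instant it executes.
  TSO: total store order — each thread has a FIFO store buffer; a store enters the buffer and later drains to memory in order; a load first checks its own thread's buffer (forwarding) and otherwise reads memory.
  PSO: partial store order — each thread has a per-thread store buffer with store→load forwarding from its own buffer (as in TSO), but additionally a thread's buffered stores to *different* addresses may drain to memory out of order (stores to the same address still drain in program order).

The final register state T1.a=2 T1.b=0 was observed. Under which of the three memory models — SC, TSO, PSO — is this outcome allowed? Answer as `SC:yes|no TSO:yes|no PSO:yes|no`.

SC:no TSO:no PSO:yes

outcome vector order: (T1.a,T1.b)
SC (3): 00; 01; 21
TSO (3): 00; 01; 21
PSO (4): 00; 01; 20; 21
target 20 ∈ {PSO}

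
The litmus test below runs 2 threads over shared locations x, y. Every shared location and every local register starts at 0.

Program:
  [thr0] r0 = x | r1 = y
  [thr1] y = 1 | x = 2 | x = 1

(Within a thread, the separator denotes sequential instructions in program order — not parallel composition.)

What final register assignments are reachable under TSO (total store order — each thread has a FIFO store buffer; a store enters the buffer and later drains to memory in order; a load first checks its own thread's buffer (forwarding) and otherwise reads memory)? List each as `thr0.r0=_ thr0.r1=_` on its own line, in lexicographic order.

thr0.r0=0 thr0.r1=0
thr0.r0=0 thr0.r1=1
thr0.r0=1 thr0.r1=1
thr0.r0=2 thr0.r1=1

outcome vector order: (thr0.r0,thr0.r1)
|TSO outcomes| = 4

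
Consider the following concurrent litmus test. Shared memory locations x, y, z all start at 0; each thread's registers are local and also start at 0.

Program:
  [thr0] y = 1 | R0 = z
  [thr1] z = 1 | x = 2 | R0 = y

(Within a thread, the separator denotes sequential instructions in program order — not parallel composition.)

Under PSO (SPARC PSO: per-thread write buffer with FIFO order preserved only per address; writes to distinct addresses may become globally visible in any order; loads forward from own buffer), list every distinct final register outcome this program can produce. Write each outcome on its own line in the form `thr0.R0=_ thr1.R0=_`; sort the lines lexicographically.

outcome vector order: (thr0.R0,thr1.R0)
|PSO outcomes| = 4

thr0.R0=0 thr1.R0=0
thr0.R0=0 thr1.R0=1
thr0.R0=1 thr1.R0=0
thr0.R0=1 thr1.R0=1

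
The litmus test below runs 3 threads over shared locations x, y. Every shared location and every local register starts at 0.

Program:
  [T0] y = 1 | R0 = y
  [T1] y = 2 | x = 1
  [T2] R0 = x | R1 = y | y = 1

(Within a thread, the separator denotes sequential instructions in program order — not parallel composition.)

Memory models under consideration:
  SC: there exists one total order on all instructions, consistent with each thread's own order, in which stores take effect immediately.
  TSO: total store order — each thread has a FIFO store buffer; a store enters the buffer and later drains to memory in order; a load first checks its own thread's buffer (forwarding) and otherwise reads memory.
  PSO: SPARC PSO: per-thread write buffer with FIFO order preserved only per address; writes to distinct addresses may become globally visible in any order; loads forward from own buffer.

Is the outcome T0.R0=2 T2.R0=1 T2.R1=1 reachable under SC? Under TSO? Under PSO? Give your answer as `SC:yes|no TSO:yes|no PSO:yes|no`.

outcome vector order: (T0.R0,T2.R0,T2.R1)
[SC] allowed = {<1 0 0> <1 0 1> <1 0 2> <1 1 1> <1 1 2> <2 0 0> <2 0 1> <2 0 2> <2 1 2>}
[TSO] allowed = {<1 0 0> <1 0 1> <1 0 2> <1 1 1> <1 1 2> <2 0 0> <2 0 1> <2 0 2> <2 1 2>}
[PSO] allowed = {<1 0 0> <1 0 1> <1 0 2> <1 1 0> <1 1 1> <1 1 2> <2 0 0> <2 0 1> <2 0 2> <2 1 0> <2 1 1> <2 1 2>}
target <2 1 1> ∈ {PSO}

SC:no TSO:no PSO:yes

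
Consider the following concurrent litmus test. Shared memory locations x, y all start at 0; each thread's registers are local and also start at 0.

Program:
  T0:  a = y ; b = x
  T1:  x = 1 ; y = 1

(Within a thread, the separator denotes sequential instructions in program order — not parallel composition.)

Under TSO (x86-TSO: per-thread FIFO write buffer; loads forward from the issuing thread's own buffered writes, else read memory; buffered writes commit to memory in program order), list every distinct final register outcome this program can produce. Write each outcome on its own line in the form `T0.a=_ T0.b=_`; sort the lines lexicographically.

outcome vector order: (T0.a,T0.b)
|TSO outcomes| = 3

T0.a=0 T0.b=0
T0.a=0 T0.b=1
T0.a=1 T0.b=1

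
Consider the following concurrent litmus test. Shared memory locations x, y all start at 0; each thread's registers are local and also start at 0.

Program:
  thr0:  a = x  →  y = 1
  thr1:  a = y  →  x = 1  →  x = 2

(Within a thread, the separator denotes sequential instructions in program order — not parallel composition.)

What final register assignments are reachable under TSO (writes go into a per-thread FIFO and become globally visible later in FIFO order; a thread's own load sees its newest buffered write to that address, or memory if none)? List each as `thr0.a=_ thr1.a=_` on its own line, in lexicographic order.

outcome vector order: (thr0.a,thr1.a)
|TSO outcomes| = 4

thr0.a=0 thr1.a=0
thr0.a=0 thr1.a=1
thr0.a=1 thr1.a=0
thr0.a=2 thr1.a=0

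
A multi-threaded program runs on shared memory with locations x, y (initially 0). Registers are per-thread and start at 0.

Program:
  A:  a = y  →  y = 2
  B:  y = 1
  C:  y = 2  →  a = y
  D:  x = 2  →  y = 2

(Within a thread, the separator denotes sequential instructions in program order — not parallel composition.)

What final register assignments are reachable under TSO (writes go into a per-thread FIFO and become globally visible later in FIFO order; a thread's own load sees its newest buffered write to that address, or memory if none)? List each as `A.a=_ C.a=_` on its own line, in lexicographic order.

outcome vector order: (A.a,C.a)
|TSO outcomes| = 6

A.a=0 C.a=1
A.a=0 C.a=2
A.a=1 C.a=1
A.a=1 C.a=2
A.a=2 C.a=1
A.a=2 C.a=2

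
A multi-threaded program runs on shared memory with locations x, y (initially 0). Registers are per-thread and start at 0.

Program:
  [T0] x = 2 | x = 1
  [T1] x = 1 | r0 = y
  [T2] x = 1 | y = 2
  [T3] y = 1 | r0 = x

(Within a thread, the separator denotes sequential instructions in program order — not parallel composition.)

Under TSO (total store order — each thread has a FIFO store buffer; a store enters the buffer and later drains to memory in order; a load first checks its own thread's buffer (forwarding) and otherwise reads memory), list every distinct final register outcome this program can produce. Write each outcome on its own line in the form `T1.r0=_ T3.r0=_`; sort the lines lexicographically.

T1.r0=0 T3.r0=0
T1.r0=0 T3.r0=1
T1.r0=0 T3.r0=2
T1.r0=1 T3.r0=0
T1.r0=1 T3.r0=1
T1.r0=1 T3.r0=2
T1.r0=2 T3.r0=0
T1.r0=2 T3.r0=1
T1.r0=2 T3.r0=2

outcome vector order: (T1.r0,T3.r0)
|TSO outcomes| = 9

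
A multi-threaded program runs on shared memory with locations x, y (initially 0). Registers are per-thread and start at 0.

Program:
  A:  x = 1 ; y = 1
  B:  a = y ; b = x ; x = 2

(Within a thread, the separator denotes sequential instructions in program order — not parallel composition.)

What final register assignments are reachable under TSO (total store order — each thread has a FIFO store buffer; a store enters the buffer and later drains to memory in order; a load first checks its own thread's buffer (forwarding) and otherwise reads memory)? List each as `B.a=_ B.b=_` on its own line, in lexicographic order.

B.a=0 B.b=0
B.a=0 B.b=1
B.a=1 B.b=1

outcome vector order: (B.a,B.b)
|TSO outcomes| = 3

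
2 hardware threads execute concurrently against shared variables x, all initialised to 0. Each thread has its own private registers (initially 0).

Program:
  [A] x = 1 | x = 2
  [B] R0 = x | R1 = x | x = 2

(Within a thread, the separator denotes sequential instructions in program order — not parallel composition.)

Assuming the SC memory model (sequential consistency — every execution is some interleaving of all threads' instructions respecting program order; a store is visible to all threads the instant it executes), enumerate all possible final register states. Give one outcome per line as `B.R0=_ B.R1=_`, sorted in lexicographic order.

B.R0=0 B.R1=0
B.R0=0 B.R1=1
B.R0=0 B.R1=2
B.R0=1 B.R1=1
B.R0=1 B.R1=2
B.R0=2 B.R1=2

outcome vector order: (B.R0,B.R1)
|SC outcomes| = 6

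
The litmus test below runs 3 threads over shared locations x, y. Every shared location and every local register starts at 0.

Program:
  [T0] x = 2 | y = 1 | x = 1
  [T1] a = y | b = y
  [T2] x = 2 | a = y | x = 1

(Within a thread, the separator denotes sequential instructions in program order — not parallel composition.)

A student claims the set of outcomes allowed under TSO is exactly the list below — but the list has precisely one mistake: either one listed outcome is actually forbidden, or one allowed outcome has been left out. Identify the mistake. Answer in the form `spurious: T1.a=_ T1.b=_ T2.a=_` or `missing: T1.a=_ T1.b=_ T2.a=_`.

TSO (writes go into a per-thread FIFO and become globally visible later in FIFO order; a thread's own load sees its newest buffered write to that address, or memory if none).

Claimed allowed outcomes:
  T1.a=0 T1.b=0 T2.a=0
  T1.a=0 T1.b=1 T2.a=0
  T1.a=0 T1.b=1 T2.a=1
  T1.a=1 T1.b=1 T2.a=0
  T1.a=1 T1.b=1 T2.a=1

outcome vector order: (T1.a,T1.b,T2.a)
under TSO → 000 001 010 011 110 111
TSO∖claimed = {001}

missing: T1.a=0 T1.b=0 T2.a=1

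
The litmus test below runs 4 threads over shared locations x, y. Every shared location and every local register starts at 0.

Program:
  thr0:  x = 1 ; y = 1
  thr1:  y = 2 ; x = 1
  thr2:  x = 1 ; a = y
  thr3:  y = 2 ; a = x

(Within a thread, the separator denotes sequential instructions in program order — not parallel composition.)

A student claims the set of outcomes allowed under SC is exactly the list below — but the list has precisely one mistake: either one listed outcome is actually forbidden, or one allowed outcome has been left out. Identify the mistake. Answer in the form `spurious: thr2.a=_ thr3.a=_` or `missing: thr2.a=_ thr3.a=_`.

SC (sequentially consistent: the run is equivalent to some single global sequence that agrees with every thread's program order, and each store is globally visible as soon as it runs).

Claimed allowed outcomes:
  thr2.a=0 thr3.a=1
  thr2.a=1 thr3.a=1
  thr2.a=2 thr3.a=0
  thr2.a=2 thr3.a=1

outcome vector order: (thr2.a,thr3.a)
under SC → <0 1> <1 0> <1 1> <2 0> <2 1>
SC∖claimed = {<1 0>}

missing: thr2.a=1 thr3.a=0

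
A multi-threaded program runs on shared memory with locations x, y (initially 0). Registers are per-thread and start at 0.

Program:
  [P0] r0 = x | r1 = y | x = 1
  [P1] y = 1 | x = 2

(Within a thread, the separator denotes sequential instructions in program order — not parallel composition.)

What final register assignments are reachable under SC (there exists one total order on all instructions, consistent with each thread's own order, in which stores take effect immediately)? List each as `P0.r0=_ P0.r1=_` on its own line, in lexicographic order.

outcome vector order: (P0.r0,P0.r1)
|SC outcomes| = 3

P0.r0=0 P0.r1=0
P0.r0=0 P0.r1=1
P0.r0=2 P0.r1=1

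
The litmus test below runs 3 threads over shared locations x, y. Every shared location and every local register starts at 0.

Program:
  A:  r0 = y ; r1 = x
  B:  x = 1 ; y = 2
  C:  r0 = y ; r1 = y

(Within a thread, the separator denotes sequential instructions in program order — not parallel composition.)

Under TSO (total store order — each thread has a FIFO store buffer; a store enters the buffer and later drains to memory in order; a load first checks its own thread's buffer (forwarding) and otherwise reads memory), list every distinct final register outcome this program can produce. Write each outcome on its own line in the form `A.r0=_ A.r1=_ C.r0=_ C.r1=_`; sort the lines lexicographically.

A.r0=0 A.r1=0 C.r0=0 C.r1=0
A.r0=0 A.r1=0 C.r0=0 C.r1=2
A.r0=0 A.r1=0 C.r0=2 C.r1=2
A.r0=0 A.r1=1 C.r0=0 C.r1=0
A.r0=0 A.r1=1 C.r0=0 C.r1=2
A.r0=0 A.r1=1 C.r0=2 C.r1=2
A.r0=2 A.r1=1 C.r0=0 C.r1=0
A.r0=2 A.r1=1 C.r0=0 C.r1=2
A.r0=2 A.r1=1 C.r0=2 C.r1=2

outcome vector order: (A.r0,A.r1,C.r0,C.r1)
|TSO outcomes| = 9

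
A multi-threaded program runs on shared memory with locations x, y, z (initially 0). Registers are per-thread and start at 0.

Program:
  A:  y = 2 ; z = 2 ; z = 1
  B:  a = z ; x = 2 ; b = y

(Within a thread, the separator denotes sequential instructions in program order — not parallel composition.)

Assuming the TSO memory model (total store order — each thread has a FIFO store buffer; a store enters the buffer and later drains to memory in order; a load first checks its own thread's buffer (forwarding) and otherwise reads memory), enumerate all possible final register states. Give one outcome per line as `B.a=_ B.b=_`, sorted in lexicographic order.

B.a=0 B.b=0
B.a=0 B.b=2
B.a=1 B.b=2
B.a=2 B.b=2

outcome vector order: (B.a,B.b)
|TSO outcomes| = 4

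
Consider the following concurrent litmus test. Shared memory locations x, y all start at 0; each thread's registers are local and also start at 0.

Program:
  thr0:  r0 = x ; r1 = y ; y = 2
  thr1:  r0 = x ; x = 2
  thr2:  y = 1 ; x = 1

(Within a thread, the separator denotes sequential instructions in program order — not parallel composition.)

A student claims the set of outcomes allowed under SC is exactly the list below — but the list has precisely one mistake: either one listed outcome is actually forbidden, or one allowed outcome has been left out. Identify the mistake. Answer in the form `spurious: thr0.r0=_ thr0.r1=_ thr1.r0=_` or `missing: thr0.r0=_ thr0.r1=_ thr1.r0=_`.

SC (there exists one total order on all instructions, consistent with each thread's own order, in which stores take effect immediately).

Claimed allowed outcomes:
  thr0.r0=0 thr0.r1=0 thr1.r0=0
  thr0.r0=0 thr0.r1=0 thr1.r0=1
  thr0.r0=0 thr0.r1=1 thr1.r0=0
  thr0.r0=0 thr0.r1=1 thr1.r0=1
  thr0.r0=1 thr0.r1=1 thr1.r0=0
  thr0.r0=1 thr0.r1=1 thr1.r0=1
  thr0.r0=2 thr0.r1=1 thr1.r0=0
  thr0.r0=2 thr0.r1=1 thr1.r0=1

outcome vector order: (thr0.r0,thr0.r1,thr1.r0)
SC (9): 0/0/0 0/0/1 0/1/0 0/1/1 1/1/0 1/1/1 2/0/0 2/1/0 2/1/1
SC∖claimed = {2/0/0}

missing: thr0.r0=2 thr0.r1=0 thr1.r0=0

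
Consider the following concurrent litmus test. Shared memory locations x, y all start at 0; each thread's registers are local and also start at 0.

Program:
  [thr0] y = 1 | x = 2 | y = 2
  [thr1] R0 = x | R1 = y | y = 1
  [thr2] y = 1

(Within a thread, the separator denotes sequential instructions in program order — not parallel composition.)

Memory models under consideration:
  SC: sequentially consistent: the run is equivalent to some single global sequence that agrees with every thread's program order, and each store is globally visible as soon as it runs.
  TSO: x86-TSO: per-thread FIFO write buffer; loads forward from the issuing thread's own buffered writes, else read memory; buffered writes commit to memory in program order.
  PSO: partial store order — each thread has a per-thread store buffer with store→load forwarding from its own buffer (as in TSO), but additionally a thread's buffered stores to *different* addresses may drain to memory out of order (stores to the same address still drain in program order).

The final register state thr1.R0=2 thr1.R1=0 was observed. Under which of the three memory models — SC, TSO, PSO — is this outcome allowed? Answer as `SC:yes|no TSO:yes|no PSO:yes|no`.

outcome vector order: (thr1.R0,thr1.R1)
SC: 5 outcomes — {<0 0> <0 1> <0 2> <2 1> <2 2>}
TSO: 5 outcomes — {<0 0> <0 1> <0 2> <2 1> <2 2>}
PSO: 6 outcomes — {<0 0> <0 1> <0 2> <2 0> <2 1> <2 2>}
target <2 0> ∈ {PSO}

SC:no TSO:no PSO:yes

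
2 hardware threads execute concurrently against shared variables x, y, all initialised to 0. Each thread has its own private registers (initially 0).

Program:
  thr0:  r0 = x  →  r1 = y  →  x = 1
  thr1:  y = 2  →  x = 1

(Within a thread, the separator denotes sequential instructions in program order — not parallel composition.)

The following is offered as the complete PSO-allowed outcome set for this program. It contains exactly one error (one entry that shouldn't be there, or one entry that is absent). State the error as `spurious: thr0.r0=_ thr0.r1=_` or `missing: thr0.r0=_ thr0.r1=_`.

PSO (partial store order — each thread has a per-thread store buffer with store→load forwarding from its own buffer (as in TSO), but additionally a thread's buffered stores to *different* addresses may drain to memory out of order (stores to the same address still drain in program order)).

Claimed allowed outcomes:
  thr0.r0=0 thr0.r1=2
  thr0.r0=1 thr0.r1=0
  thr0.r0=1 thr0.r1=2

missing: thr0.r0=0 thr0.r1=0

outcome vector order: (thr0.r0,thr0.r1)
PSO: 4 outcomes — {<0 0>; <0 2>; <1 0>; <1 2>}
PSO∖claimed = {<0 0>}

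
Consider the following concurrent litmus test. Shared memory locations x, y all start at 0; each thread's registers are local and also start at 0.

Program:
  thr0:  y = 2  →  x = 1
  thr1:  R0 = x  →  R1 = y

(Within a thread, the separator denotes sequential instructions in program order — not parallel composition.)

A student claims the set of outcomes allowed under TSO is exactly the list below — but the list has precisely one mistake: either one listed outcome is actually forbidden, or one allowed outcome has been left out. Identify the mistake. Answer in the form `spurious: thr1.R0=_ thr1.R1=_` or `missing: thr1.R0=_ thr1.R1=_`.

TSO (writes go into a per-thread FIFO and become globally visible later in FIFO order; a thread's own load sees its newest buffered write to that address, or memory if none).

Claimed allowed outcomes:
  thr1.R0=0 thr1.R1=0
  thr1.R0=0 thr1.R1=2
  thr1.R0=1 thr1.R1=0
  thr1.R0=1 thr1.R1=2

spurious: thr1.R0=1 thr1.R1=0

outcome vector order: (thr1.R0,thr1.R1)
[TSO] allowed = {<0 0> <0 2> <1 2>}
claimed∖TSO = {<1 0>}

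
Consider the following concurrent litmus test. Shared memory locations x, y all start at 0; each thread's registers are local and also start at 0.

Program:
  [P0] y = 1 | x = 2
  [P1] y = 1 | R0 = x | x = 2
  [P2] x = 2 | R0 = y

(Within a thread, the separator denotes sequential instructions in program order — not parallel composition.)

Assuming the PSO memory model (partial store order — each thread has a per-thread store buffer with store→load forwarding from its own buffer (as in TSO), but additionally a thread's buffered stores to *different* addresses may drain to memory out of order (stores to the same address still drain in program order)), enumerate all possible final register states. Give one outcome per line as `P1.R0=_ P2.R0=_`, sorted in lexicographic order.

P1.R0=0 P2.R0=0
P1.R0=0 P2.R0=1
P1.R0=2 P2.R0=0
P1.R0=2 P2.R0=1

outcome vector order: (P1.R0,P2.R0)
|PSO outcomes| = 4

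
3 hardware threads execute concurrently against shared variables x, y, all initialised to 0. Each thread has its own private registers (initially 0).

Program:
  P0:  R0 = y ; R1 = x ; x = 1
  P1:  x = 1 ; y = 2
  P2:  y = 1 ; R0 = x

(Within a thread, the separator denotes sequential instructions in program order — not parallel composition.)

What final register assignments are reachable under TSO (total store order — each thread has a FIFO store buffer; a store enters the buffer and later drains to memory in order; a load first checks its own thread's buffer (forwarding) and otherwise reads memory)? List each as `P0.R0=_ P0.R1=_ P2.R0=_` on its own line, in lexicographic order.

outcome vector order: (P0.R0,P0.R1,P2.R0)
|TSO outcomes| = 10

P0.R0=0 P0.R1=0 P2.R0=0
P0.R0=0 P0.R1=0 P2.R0=1
P0.R0=0 P0.R1=1 P2.R0=0
P0.R0=0 P0.R1=1 P2.R0=1
P0.R0=1 P0.R1=0 P2.R0=0
P0.R0=1 P0.R1=0 P2.R0=1
P0.R0=1 P0.R1=1 P2.R0=0
P0.R0=1 P0.R1=1 P2.R0=1
P0.R0=2 P0.R1=1 P2.R0=0
P0.R0=2 P0.R1=1 P2.R0=1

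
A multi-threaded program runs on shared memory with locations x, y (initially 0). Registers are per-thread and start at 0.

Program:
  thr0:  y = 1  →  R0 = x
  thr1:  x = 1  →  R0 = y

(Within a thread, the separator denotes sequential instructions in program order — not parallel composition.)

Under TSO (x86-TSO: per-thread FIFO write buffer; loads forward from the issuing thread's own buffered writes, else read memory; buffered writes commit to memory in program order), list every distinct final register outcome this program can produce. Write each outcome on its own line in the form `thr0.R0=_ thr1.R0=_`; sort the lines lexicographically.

thr0.R0=0 thr1.R0=0
thr0.R0=0 thr1.R0=1
thr0.R0=1 thr1.R0=0
thr0.R0=1 thr1.R0=1

outcome vector order: (thr0.R0,thr1.R0)
|TSO outcomes| = 4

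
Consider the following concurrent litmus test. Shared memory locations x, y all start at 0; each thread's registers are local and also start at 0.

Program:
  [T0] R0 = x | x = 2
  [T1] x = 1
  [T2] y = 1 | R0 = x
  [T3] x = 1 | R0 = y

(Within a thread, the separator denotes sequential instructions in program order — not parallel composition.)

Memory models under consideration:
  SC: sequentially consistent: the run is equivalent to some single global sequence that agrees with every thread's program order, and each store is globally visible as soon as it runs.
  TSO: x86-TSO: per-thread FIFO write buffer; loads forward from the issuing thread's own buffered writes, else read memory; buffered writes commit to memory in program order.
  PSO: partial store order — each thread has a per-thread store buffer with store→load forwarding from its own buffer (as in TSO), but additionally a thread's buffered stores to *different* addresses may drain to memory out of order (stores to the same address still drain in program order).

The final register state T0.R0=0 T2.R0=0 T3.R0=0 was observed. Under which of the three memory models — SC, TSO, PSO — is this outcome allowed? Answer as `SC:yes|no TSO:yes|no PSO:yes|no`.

SC:no TSO:yes PSO:yes

outcome vector order: (T0.R0,T2.R0,T3.R0)
SC (10): 0/0/1 0/1/0 0/1/1 0/2/0 0/2/1 1/0/1 1/1/0 1/1/1 1/2/0 1/2/1
TSO (12): 0/0/0 0/0/1 0/1/0 0/1/1 0/2/0 0/2/1 1/0/0 1/0/1 1/1/0 1/1/1 1/2/0 1/2/1
PSO (12): 0/0/0 0/0/1 0/1/0 0/1/1 0/2/0 0/2/1 1/0/0 1/0/1 1/1/0 1/1/1 1/2/0 1/2/1
target 0/0/0 ∈ {TSO,PSO}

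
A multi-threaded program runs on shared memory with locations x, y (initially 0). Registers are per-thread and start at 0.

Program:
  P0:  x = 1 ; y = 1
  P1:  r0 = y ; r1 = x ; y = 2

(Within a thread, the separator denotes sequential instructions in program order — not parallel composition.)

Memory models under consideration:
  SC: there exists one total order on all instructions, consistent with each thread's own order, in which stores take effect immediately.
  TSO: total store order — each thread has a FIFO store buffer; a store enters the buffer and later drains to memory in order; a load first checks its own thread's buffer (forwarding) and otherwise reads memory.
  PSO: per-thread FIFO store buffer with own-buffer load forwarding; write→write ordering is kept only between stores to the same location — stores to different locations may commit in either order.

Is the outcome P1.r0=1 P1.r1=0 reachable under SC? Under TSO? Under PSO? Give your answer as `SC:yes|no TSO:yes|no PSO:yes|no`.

SC:no TSO:no PSO:yes

outcome vector order: (P1.r0,P1.r1)
[SC] allowed = {<0 0>; <0 1>; <1 1>}
[TSO] allowed = {<0 0>; <0 1>; <1 1>}
[PSO] allowed = {<0 0>; <0 1>; <1 0>; <1 1>}
target <1 0> ∈ {PSO}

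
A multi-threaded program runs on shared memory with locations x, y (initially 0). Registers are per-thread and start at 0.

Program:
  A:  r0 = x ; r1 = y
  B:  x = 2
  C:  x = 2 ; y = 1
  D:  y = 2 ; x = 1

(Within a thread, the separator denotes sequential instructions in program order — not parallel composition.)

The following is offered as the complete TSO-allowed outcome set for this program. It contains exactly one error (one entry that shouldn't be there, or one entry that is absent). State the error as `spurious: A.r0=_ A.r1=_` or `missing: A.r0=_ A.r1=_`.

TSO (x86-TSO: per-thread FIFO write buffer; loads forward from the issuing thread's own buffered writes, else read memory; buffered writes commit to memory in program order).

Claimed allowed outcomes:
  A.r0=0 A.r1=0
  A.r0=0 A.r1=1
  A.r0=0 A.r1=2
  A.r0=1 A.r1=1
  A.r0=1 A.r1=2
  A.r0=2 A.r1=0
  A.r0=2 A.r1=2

missing: A.r0=2 A.r1=1

outcome vector order: (A.r0,A.r1)
TSO: 8 outcomes — {<0 0>, <0 1>, <0 2>, <1 1>, <1 2>, <2 0>, <2 1>, <2 2>}
TSO∖claimed = {<2 1>}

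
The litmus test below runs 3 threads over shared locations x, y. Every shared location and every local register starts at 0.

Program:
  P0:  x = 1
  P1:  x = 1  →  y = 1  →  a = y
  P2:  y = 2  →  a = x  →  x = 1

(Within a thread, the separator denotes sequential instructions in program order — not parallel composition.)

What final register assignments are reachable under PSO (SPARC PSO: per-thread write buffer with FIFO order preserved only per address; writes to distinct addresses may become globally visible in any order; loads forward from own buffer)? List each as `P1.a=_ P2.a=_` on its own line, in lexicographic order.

outcome vector order: (P1.a,P2.a)
|PSO outcomes| = 4

P1.a=1 P2.a=0
P1.a=1 P2.a=1
P1.a=2 P2.a=0
P1.a=2 P2.a=1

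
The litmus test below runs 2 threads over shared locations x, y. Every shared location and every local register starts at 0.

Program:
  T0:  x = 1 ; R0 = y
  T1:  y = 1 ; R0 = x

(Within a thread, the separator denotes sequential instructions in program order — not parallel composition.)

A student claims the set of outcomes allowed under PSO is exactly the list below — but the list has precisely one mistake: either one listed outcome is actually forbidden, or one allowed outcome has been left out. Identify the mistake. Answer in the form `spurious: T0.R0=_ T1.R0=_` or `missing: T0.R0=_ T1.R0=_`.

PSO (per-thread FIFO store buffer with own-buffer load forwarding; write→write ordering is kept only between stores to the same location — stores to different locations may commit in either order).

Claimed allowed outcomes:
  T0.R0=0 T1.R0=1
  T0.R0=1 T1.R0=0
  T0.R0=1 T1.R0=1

missing: T0.R0=0 T1.R0=0

outcome vector order: (T0.R0,T1.R0)
PSO: 4 outcomes — {(0,0) (0,1) (1,0) (1,1)}
PSO∖claimed = {(0,0)}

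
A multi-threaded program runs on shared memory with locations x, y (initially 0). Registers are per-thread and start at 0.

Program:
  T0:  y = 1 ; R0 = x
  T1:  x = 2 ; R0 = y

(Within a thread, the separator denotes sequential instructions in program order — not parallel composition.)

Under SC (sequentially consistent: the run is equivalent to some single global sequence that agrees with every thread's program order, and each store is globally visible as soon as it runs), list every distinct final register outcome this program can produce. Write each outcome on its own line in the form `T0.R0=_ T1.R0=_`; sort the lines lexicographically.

T0.R0=0 T1.R0=1
T0.R0=2 T1.R0=0
T0.R0=2 T1.R0=1

outcome vector order: (T0.R0,T1.R0)
|SC outcomes| = 3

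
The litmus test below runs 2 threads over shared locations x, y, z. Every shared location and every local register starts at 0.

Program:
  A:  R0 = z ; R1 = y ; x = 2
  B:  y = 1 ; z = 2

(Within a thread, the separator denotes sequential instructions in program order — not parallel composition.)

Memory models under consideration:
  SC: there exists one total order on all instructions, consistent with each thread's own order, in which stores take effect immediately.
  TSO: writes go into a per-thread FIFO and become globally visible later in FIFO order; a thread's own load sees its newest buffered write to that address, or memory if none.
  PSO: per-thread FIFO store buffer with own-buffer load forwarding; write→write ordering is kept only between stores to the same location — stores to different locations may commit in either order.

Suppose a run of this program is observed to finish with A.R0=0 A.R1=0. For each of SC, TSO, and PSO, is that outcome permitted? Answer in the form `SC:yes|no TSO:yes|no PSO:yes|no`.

SC:yes TSO:yes PSO:yes

outcome vector order: (A.R0,A.R1)
SC: 3 outcomes — {00; 01; 21}
TSO: 3 outcomes — {00; 01; 21}
PSO: 4 outcomes — {00; 01; 20; 21}
target 00 ∈ {SC,TSO,PSO}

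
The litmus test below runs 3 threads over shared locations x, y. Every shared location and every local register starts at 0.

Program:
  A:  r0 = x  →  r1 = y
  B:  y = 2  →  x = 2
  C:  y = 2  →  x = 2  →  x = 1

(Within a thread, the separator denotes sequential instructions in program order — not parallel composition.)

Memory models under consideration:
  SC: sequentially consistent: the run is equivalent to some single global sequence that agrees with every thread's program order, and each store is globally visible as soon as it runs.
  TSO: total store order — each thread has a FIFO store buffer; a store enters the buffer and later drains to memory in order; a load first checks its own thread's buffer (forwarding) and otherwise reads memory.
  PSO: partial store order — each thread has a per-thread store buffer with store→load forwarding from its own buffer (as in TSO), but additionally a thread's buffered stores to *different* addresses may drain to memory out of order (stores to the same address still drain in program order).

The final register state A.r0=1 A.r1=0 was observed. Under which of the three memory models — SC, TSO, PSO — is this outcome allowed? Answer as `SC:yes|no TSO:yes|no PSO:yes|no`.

outcome vector order: (A.r0,A.r1)
SC: 4 outcomes — {00; 02; 12; 22}
TSO: 4 outcomes — {00; 02; 12; 22}
PSO: 6 outcomes — {00; 02; 10; 12; 20; 22}
target 10 ∈ {PSO}

SC:no TSO:no PSO:yes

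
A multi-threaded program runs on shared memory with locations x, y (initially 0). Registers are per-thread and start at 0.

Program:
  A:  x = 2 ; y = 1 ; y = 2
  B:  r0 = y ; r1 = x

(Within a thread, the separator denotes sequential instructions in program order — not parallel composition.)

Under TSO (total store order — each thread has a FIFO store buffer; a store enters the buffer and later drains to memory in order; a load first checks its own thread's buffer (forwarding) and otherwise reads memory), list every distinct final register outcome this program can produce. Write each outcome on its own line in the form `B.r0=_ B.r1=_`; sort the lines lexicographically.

B.r0=0 B.r1=0
B.r0=0 B.r1=2
B.r0=1 B.r1=2
B.r0=2 B.r1=2

outcome vector order: (B.r0,B.r1)
|TSO outcomes| = 4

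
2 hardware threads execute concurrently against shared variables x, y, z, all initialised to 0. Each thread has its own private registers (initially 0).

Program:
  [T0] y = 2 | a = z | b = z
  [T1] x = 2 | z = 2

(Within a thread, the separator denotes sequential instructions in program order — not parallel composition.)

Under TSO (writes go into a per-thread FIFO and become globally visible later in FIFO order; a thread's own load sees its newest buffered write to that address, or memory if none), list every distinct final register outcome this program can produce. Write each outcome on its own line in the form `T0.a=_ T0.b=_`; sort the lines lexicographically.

outcome vector order: (T0.a,T0.b)
|TSO outcomes| = 3

T0.a=0 T0.b=0
T0.a=0 T0.b=2
T0.a=2 T0.b=2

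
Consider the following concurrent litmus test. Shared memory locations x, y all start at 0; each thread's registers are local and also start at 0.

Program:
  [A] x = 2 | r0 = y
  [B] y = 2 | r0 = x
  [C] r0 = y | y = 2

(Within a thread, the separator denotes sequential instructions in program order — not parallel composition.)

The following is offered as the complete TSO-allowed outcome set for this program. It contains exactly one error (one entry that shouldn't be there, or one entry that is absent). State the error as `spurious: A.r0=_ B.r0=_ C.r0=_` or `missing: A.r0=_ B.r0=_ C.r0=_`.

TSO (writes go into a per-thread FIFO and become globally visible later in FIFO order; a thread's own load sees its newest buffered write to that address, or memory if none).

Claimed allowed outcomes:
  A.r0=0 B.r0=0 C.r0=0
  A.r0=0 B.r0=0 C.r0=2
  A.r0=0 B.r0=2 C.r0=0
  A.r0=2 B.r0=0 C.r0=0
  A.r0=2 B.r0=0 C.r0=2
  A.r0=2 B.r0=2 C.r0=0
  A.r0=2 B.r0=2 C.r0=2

outcome vector order: (A.r0,B.r0,C.r0)
TSO: 8 outcomes — {(0,0,0) (0,0,2) (0,2,0) (0,2,2) (2,0,0) (2,0,2) (2,2,0) (2,2,2)}
TSO∖claimed = {(0,2,2)}

missing: A.r0=0 B.r0=2 C.r0=2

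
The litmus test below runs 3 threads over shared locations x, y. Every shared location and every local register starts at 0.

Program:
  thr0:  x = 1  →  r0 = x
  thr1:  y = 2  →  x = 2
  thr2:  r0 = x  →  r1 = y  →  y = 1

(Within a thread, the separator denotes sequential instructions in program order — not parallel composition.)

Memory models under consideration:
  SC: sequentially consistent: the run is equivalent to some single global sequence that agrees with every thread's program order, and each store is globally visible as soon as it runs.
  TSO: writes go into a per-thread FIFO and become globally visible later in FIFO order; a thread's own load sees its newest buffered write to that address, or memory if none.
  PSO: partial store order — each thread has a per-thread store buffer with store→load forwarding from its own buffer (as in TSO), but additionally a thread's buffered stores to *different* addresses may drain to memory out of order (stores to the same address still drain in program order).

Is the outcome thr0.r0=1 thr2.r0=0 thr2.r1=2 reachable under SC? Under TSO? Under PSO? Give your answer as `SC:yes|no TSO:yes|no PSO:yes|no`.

outcome vector order: (thr0.r0,thr2.r0,thr2.r1)
[SC] allowed = {100 102 110 112 122 200 202 210 212 222}
[TSO] allowed = {100 102 110 112 122 200 202 210 212 222}
[PSO] allowed = {100 102 110 112 120 122 200 202 210 212 220 222}
target 102 ∈ {SC,TSO,PSO}

SC:yes TSO:yes PSO:yes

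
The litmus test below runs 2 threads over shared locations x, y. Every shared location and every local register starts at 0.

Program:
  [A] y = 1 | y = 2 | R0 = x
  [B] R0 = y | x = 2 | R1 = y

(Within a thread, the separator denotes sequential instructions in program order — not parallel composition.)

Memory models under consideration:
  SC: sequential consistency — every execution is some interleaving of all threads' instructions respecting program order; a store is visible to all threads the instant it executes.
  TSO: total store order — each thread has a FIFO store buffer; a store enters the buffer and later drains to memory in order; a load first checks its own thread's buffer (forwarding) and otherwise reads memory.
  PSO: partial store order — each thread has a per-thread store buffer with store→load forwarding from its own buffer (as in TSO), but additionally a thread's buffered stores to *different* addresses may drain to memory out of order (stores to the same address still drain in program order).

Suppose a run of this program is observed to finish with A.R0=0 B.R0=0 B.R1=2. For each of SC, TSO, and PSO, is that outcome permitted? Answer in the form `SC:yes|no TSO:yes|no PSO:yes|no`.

outcome vector order: (A.R0,B.R0,B.R1)
SC: 9 outcomes — {0/0/2, 0/1/2, 0/2/2, 2/0/0, 2/0/1, 2/0/2, 2/1/1, 2/1/2, 2/2/2}
TSO: 12 outcomes — {0/0/0, 0/0/1, 0/0/2, 0/1/1, 0/1/2, 0/2/2, 2/0/0, 2/0/1, 2/0/2, 2/1/1, 2/1/2, 2/2/2}
PSO: 12 outcomes — {0/0/0, 0/0/1, 0/0/2, 0/1/1, 0/1/2, 0/2/2, 2/0/0, 2/0/1, 2/0/2, 2/1/1, 2/1/2, 2/2/2}
target 0/0/2 ∈ {SC,TSO,PSO}

SC:yes TSO:yes PSO:yes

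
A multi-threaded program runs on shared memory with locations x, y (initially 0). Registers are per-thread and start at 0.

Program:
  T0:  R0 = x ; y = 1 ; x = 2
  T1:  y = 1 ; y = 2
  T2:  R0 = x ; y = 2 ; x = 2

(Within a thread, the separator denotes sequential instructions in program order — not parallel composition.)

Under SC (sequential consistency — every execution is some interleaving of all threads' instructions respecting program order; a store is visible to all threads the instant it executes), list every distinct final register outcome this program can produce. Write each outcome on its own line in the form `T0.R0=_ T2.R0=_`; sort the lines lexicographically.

outcome vector order: (T0.R0,T2.R0)
|SC outcomes| = 3

T0.R0=0 T2.R0=0
T0.R0=0 T2.R0=2
T0.R0=2 T2.R0=0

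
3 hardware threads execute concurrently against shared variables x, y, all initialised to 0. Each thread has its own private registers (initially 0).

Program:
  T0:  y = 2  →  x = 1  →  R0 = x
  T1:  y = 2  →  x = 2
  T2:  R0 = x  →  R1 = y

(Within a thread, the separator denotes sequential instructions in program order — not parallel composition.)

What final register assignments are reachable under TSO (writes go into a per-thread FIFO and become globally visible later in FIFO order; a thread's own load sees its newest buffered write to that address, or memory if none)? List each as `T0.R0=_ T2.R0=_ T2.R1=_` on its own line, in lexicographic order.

outcome vector order: (T0.R0,T2.R0,T2.R1)
|TSO outcomes| = 8

T0.R0=1 T2.R0=0 T2.R1=0
T0.R0=1 T2.R0=0 T2.R1=2
T0.R0=1 T2.R0=1 T2.R1=2
T0.R0=1 T2.R0=2 T2.R1=2
T0.R0=2 T2.R0=0 T2.R1=0
T0.R0=2 T2.R0=0 T2.R1=2
T0.R0=2 T2.R0=1 T2.R1=2
T0.R0=2 T2.R0=2 T2.R1=2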